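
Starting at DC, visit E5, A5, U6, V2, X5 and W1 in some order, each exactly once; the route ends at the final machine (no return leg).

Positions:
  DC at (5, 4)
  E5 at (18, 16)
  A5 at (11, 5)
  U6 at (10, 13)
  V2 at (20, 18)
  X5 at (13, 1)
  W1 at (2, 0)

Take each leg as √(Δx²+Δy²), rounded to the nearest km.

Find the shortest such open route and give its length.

40 km — the minimum one-way total.

There are 6! = 720 possible orderings.
DC - E5 - A5 - U6 - V2 - X5 - W1: 18+13+8+11+18+11 = 79
DC - E5 - A5 - U6 - V2 - W1 - X5: 18+13+8+11+25+11 = 86
DC - E5 - A5 - U6 - X5 - V2 - W1: 18+13+8+12+18+25 = 94
DC - E5 - A5 - U6 - X5 - W1 - V2: 18+13+8+12+11+25 = 87
DC - E5 - A5 - U6 - W1 - V2 - X5: 18+13+8+15+25+18 = 97
DC - E5 - A5 - U6 - W1 - X5 - V2: 18+13+8+15+11+18 = 83
DC - E5 - A5 - V2 - U6 - X5 - W1: 18+13+16+11+12+11 = 81
DC - E5 - A5 - V2 - U6 - W1 - X5: 18+13+16+11+15+11 = 84
… (712 more)
DC - W1 - X5 - A5 - U6 - E5 - V2: 5+11+4+8+9+3 = 40  ← best
The minimum is 40.
One shortest path: DC → W1 → X5 → A5 → U6 → E5 → V2.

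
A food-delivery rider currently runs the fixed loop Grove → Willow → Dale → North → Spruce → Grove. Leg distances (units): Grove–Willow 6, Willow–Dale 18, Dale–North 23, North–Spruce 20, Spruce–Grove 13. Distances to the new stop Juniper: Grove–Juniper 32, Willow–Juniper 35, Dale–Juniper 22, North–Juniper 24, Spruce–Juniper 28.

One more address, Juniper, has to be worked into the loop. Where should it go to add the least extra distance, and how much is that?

Insertion cost between consecutive stops i–j is d(i,Juniper) + d(Juniper,j) − d(i,j):
  between Grove and Willow: 32 + 35 − 6 = 61
  between Willow and Dale: 35 + 22 − 18 = 39
  between Dale and North: 22 + 24 − 23 = 23
  between North and Spruce: 24 + 28 − 20 = 32
  between Spruce and Grove: 28 + 32 − 13 = 47
Cheapest insertion is between Dale and North, adding 23.
New total = 80 + 23 = 103.

Minimum extra distance: 23, inserting Juniper between Dale and North.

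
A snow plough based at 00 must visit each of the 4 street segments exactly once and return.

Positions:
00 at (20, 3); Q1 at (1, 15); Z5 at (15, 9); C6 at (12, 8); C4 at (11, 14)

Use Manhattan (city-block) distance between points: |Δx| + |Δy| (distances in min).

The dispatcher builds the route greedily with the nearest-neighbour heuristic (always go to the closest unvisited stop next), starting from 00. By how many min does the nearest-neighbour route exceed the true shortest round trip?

00: Z5=11, C6=13, C4=20, Q1=31 ⇒ Z5
Z5: C6=4, C4=9, Q1=20 ⇒ C6
C6: C4=7, Q1=18 ⇒ C4
C4: Q1=11 ⇒ Q1
NN route 00 → Z5 → C6 → C4 → Q1 → 00 costs 64.
Optimal: 00 → Z5 → Q1 → C4 → C6 → 00 costs 62 (by enumerating all 12 distinct tours).
Excess = 64 − 62 = 2.

2 min longer than the optimal tour.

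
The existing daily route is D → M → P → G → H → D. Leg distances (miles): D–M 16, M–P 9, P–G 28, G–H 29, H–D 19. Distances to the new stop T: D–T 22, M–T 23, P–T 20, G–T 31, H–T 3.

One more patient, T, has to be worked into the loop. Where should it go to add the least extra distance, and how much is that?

Insertion cost between consecutive stops i–j is d(i,T) + d(T,j) − d(i,j):
  between D and M: 22 + 23 − 16 = 29
  between M and P: 23 + 20 − 9 = 34
  between P and G: 20 + 31 − 28 = 23
  between G and H: 31 + 3 − 29 = 5
  between H and D: 3 + 22 − 19 = 6
Cheapest insertion is between G and H, adding 5.
New total = 101 + 5 = 106.

+5 miles — insert T between G and H.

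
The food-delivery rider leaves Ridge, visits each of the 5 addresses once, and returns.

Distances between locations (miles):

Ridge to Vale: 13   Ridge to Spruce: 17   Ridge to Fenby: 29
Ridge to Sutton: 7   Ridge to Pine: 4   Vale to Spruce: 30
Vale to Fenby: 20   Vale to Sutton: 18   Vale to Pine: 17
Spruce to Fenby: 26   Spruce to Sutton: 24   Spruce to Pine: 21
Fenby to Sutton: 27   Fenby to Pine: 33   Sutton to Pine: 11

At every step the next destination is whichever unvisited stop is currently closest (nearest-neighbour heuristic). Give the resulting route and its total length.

At Ridge the remaining stops are Pine 4, Sutton 7, Vale 13, Spruce 17, Fenby 29; go to Pine.
At Pine the remaining stops are Sutton 11, Vale 17, Spruce 21, Fenby 33; go to Sutton.
At Sutton the remaining stops are Vale 18, Spruce 24, Fenby 27; go to Vale.
At Vale the remaining stops are Fenby 20, Spruce 30; go to Fenby.
At Fenby the remaining stops are Spruce 26; go to Spruce.
Return Spruce→Ridge: 17.
Total = 4 + 11 + 18 + 20 + 26 + 17 = 96.

Nearest-neighbour total = 96 miles; route Ridge → Pine → Sutton → Vale → Fenby → Spruce → Ridge.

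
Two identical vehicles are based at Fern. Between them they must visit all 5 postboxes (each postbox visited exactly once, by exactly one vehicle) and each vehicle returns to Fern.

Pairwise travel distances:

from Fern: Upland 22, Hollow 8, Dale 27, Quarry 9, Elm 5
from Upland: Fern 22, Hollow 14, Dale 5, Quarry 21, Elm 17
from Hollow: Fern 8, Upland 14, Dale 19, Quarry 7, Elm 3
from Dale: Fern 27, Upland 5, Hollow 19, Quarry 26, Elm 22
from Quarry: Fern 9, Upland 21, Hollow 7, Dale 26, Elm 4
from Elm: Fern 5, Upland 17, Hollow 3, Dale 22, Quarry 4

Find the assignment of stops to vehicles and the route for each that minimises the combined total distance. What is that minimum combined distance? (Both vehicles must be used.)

Check every non-empty split of the stops between the two vehicles; for each half take its own optimal tour:
  {Upland} + {Hollow, Dale, Quarry, Elm}: 44 + 62 = 106
  {Hollow} + {Upland, Dale, Quarry, Elm}: 16 + 62 = 78
  {Upland, Hollow} + {Dale, Quarry, Elm}: 44 + 62 = 106
  {Dale} + {Upland, Hollow, Quarry, Elm}: 54 + 52 = 106
  {Upland, Dale} + {Hollow, Quarry, Elm}: 54 + 24 = 78
  {Hollow, Dale} + {Upland, Quarry, Elm}: 54 + 52 = 106
  … (15 splits in total)
  {Upland, Hollow, Dale} + {Quarry, Elm}: 54 + 18 = 72  ← best
Best: vehicle 1 Fern → Upland → Dale → Hollow → Fern = 54; vehicle 2 Fern → Quarry → Elm → Fern = 18; combined 72.

72 — the smallest possible combined total.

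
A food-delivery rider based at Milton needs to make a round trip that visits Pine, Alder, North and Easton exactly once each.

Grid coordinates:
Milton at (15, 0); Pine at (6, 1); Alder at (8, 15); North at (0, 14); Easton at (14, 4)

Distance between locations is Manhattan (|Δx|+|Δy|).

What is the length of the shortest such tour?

Milton-Pine-Alder-North-Easton-Milton: 10+16+9+24+5 = 64
Milton-Pine-Alder-Easton-North-Milton: 10+16+17+24+29 = 96
Milton-Pine-North-Alder-Easton-Milton: 10+19+9+17+5 = 60
Milton-Pine-North-Easton-Alder-Milton: 10+19+24+17+22 = 92
Milton-Pine-Easton-Alder-North-Milton: 10+11+17+9+29 = 76
Milton-Pine-Easton-North-Alder-Milton: 10+11+24+9+22 = 76
Milton-Alder-Pine-North-Easton-Milton: 22+16+19+24+5 = 86
Milton-Alder-Pine-Easton-North-Milton: 22+16+11+24+29 = 102
Milton-Alder-North-Pine-Easton-Milton: 22+9+19+11+5 = 66
Milton-Alder-Easton-Pine-North-Milton: 22+17+11+19+29 = 98
Milton-North-Pine-Alder-Easton-Milton: 29+19+16+17+5 = 86
Milton-North-Alder-Pine-Easton-Milton: 29+9+16+11+5 = 70
The minimum is 60.
One optimal route: Milton → Pine → North → Alder → Easton → Milton (or its reverse).

60 — the shortest possible round trip.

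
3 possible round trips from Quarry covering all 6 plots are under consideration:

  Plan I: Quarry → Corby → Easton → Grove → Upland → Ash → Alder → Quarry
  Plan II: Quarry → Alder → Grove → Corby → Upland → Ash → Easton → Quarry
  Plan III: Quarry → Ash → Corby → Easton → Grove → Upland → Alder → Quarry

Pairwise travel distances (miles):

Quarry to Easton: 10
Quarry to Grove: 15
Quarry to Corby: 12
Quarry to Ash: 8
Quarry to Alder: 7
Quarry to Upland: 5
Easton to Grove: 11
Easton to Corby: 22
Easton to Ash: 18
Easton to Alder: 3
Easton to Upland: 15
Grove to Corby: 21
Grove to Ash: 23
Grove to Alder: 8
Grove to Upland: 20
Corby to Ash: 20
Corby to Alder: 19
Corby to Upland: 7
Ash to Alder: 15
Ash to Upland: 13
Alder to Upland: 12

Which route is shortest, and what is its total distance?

Plan I: 12 + 22 + 11 + 20 + 13 + 15 + 7 = 100
Plan II: 7 + 8 + 21 + 7 + 13 + 18 + 10 = 84
Plan III: 8 + 20 + 22 + 11 + 20 + 12 + 7 = 100

Shortest is Plan II, total 84 miles.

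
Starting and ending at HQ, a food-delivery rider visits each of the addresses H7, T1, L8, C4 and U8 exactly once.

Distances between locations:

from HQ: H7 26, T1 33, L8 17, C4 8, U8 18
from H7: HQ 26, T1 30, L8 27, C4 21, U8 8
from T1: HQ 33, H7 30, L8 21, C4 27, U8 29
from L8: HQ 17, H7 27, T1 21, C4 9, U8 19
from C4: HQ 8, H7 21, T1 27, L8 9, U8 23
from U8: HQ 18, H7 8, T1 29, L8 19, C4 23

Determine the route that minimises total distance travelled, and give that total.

Minimum total distance: 94.

HQ-H7-T1-L8-C4-U8-HQ: 26+30+21+9+23+18 = 127
HQ-H7-T1-L8-U8-C4-HQ: 26+30+21+19+23+8 = 127
HQ-H7-T1-C4-L8-U8-HQ: 26+30+27+9+19+18 = 129
HQ-H7-T1-C4-U8-L8-HQ: 26+30+27+23+19+17 = 142
HQ-H7-T1-U8-L8-C4-HQ: 26+30+29+19+9+8 = 121
HQ-H7-T1-U8-C4-L8-HQ: 26+30+29+23+9+17 = 134
HQ-H7-L8-T1-C4-U8-HQ: 26+27+21+27+23+18 = 142
HQ-H7-L8-T1-U8-C4-HQ: 26+27+21+29+23+8 = 134
HQ-H7-L8-C4-T1-U8-HQ: 26+27+9+27+29+18 = 136
HQ-H7-L8-C4-U8-T1-HQ: 26+27+9+23+29+33 = 147
HQ-H7-L8-U8-T1-C4-HQ: 26+27+19+29+27+8 = 136
HQ-H7-L8-U8-C4-T1-HQ: 26+27+19+23+27+33 = 155
HQ-H7-C4-T1-L8-U8-HQ: 26+21+27+21+19+18 = 132
HQ-H7-C4-T1-U8-L8-HQ: 26+21+27+29+19+17 = 139
… (46 more)
HQ-C4-L8-T1-H7-U8-HQ: 8+9+21+30+8+18 = 94  ← best
The minimum is 94.
One optimal route: HQ → C4 → L8 → T1 → H7 → U8 → HQ (or its reverse).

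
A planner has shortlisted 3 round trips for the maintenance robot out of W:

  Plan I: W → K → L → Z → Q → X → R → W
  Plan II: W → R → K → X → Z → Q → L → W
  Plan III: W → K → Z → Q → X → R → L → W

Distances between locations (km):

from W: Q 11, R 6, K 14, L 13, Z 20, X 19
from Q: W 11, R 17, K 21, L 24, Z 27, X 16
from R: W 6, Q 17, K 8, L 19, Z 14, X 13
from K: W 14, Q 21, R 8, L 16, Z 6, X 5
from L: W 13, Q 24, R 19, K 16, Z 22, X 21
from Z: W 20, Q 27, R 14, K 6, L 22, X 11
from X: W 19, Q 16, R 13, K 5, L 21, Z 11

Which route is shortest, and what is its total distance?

Plan I: 14 + 16 + 22 + 27 + 16 + 13 + 6 = 114
Plan II: 6 + 8 + 5 + 11 + 27 + 24 + 13 = 94
Plan III: 14 + 6 + 27 + 16 + 13 + 19 + 13 = 108

94 km — Plan II is the shortest.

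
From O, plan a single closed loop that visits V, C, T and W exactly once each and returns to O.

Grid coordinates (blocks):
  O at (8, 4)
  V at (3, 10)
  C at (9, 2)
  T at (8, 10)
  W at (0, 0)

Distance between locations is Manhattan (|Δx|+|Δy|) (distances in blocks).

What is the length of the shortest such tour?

There are 12 distinct closed tours to check (reversals are equivalent).
O-V-C-T-W-O: 11+14+9+18+12 = 64
O-V-C-W-T-O: 11+14+11+18+6 = 60
O-V-T-C-W-O: 11+5+9+11+12 = 48
O-V-T-W-C-O: 11+5+18+11+3 = 48
O-V-W-C-T-O: 11+13+11+9+6 = 50
O-V-W-T-C-O: 11+13+18+9+3 = 54
O-C-V-T-W-O: 3+14+5+18+12 = 52
O-C-V-W-T-O: 3+14+13+18+6 = 54
O-C-T-V-W-O: 3+9+5+13+12 = 42
O-C-W-V-T-O: 3+11+13+5+6 = 38
O-T-V-C-W-O: 6+5+14+11+12 = 48
O-T-C-V-W-O: 6+9+14+13+12 = 54
The minimum is 38.
One optimal route: O → C → W → V → T → O (or its reverse).

Minimum total distance: 38 blocks.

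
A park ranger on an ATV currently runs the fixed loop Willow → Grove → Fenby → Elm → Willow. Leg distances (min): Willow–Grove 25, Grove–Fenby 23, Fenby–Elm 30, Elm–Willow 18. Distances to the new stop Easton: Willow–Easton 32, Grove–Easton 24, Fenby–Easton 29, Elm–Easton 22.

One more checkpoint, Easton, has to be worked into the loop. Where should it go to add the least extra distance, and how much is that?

Minimum extra distance: 21 min, inserting Easton between Fenby and Elm.

Insertion cost between consecutive stops i–j is d(i,Easton) + d(Easton,j) − d(i,j):
  between Willow and Grove: 32 + 24 − 25 = 31
  between Grove and Fenby: 24 + 29 − 23 = 30
  between Fenby and Elm: 29 + 22 − 30 = 21
  between Elm and Willow: 22 + 32 − 18 = 36
Cheapest insertion is between Fenby and Elm, adding 21.
New total = 96 + 21 = 117.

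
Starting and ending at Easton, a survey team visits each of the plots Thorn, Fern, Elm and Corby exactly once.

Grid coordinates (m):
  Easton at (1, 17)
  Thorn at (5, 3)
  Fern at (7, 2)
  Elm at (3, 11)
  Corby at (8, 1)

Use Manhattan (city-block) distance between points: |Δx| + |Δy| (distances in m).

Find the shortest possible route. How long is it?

46 m — the shortest possible round trip.

Easton → Thorn → Fern → Elm → Corby → Easton: 18+3+13+15+23 = 72
Easton → Thorn → Fern → Corby → Elm → Easton: 18+3+2+15+8 = 46
Easton → Thorn → Elm → Fern → Corby → Easton: 18+10+13+2+23 = 66
Easton → Thorn → Elm → Corby → Fern → Easton: 18+10+15+2+21 = 66
Easton → Thorn → Corby → Fern → Elm → Easton: 18+5+2+13+8 = 46
Easton → Thorn → Corby → Elm → Fern → Easton: 18+5+15+13+21 = 72
Easton → Fern → Thorn → Elm → Corby → Easton: 21+3+10+15+23 = 72
Easton → Fern → Thorn → Corby → Elm → Easton: 21+3+5+15+8 = 52
Easton → Fern → Elm → Thorn → Corby → Easton: 21+13+10+5+23 = 72
Easton → Fern → Corby → Thorn → Elm → Easton: 21+2+5+10+8 = 46
Easton → Elm → Thorn → Fern → Corby → Easton: 8+10+3+2+23 = 46
Easton → Elm → Fern → Thorn → Corby → Easton: 8+13+3+5+23 = 52
The minimum is 46.
One optimal route: Easton → Thorn → Fern → Corby → Elm → Easton (or its reverse).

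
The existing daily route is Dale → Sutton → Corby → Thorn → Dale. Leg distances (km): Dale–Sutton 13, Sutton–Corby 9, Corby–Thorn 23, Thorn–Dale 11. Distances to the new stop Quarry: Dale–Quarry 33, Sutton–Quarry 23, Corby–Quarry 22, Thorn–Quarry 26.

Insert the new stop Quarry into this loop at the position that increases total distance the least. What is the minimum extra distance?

Adding 25 km by placing Quarry on the Corby–Thorn leg.

Insertion cost between consecutive stops i–j is d(i,Quarry) + d(Quarry,j) − d(i,j):
  between Dale and Sutton: 33 + 23 − 13 = 43
  between Sutton and Corby: 23 + 22 − 9 = 36
  between Corby and Thorn: 22 + 26 − 23 = 25
  between Thorn and Dale: 26 + 33 − 11 = 48
Cheapest insertion is between Corby and Thorn, adding 25.
New total = 56 + 25 = 81.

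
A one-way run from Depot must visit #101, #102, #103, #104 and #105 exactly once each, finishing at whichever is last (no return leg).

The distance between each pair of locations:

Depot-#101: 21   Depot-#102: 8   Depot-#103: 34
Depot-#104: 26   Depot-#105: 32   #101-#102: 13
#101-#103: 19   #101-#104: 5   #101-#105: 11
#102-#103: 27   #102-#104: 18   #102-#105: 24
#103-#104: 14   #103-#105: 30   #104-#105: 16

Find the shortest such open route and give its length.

Minimum one-way distance = 62.

There are 5! = 120 possible orderings.
Depot → #101 → #102 → #103 → #104 → #105: 21+13+27+14+16 = 91
Depot → #101 → #102 → #103 → #105 → #104: 21+13+27+30+16 = 107
Depot → #101 → #102 → #104 → #103 → #105: 21+13+18+14+30 = 96
Depot → #101 → #102 → #104 → #105 → #103: 21+13+18+16+30 = 98
Depot → #101 → #102 → #105 → #103 → #104: 21+13+24+30+14 = 102
Depot → #101 → #102 → #105 → #104 → #103: 21+13+24+16+14 = 88
Depot → #101 → #103 → #102 → #104 → #105: 21+19+27+18+16 = 101
Depot → #101 → #103 → #102 → #105 → #104: 21+19+27+24+16 = 107
Depot → #101 → #103 → #104 → #102 → #105: 21+19+14+18+24 = 96
Depot → #101 → #103 → #104 → #105 → #102: 21+19+14+16+24 = 94
Depot → #101 → #103 → #105 → #102 → #104: 21+19+30+24+18 = 112
Depot → #101 → #103 → #105 → #104 → #102: 21+19+30+16+18 = 104
Depot → #101 → #104 → #102 → #103 → #105: 21+5+18+27+30 = 101
Depot → #101 → #104 → #102 → #105 → #103: 21+5+18+24+30 = 98
… (106 more)
Depot → #102 → #101 → #105 → #104 → #103: 8+13+11+16+14 = 62  ← best
The minimum is 62.
One shortest path: Depot → #102 → #101 → #105 → #104 → #103.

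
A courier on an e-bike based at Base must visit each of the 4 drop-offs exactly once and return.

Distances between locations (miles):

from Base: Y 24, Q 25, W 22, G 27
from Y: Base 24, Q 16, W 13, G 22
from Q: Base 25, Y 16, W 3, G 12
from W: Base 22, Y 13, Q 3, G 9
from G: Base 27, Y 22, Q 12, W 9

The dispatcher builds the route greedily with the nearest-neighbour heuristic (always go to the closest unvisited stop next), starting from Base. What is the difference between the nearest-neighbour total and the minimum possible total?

From Base: W=22, Y=24, Q=25, G=27 → choose W (22).
From W: Q=3, G=9, Y=13 → choose Q (3).
From Q: G=12, Y=16 → choose G (12).
From G: Y=22 → choose Y (22).
NN route Base → W → Q → G → Y → Base costs 83.
Optimal: Base → Y → Q → W → G → Base costs 79 (by enumerating all 12 distinct tours).
Excess = 83 − 79 = 4.

The nearest-neighbour route is 4 miles longer than optimal.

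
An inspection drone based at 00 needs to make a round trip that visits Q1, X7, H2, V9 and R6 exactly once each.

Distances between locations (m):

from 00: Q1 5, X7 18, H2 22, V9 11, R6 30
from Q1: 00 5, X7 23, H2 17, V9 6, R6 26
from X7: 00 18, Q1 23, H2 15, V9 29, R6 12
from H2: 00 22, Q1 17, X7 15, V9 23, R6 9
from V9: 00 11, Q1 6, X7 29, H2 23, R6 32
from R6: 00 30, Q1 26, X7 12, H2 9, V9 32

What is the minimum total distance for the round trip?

There are 60 distinct closed tours to check (reversals are equivalent).
00 → Q1 → X7 → H2 → V9 → R6 → 00: 5+23+15+23+32+30 = 128
00 → Q1 → X7 → H2 → R6 → V9 → 00: 5+23+15+9+32+11 = 95
00 → Q1 → X7 → V9 → H2 → R6 → 00: 5+23+29+23+9+30 = 119
00 → Q1 → X7 → V9 → R6 → H2 → 00: 5+23+29+32+9+22 = 120
00 → Q1 → X7 → R6 → H2 → V9 → 00: 5+23+12+9+23+11 = 83
00 → Q1 → X7 → R6 → V9 → H2 → 00: 5+23+12+32+23+22 = 117
00 → Q1 → H2 → X7 → V9 → R6 → 00: 5+17+15+29+32+30 = 128
00 → Q1 → H2 → X7 → R6 → V9 → 00: 5+17+15+12+32+11 = 92
00 → Q1 → H2 → V9 → X7 → R6 → 00: 5+17+23+29+12+30 = 116
00 → Q1 → H2 → V9 → R6 → X7 → 00: 5+17+23+32+12+18 = 107
00 → Q1 → H2 → R6 → X7 → V9 → 00: 5+17+9+12+29+11 = 83
00 → Q1 → H2 → R6 → V9 → X7 → 00: 5+17+9+32+29+18 = 110
00 → Q1 → V9 → X7 → H2 → R6 → 00: 5+6+29+15+9+30 = 94
00 → Q1 → V9 → X7 → R6 → H2 → 00: 5+6+29+12+9+22 = 83
… (46 more)
00 → Q1 → V9 → H2 → R6 → X7 → 00: 5+6+23+9+12+18 = 73  ← best
The minimum is 73.
One optimal route: 00 → Q1 → V9 → H2 → R6 → X7 → 00 (or its reverse).

73 m — the shortest possible round trip.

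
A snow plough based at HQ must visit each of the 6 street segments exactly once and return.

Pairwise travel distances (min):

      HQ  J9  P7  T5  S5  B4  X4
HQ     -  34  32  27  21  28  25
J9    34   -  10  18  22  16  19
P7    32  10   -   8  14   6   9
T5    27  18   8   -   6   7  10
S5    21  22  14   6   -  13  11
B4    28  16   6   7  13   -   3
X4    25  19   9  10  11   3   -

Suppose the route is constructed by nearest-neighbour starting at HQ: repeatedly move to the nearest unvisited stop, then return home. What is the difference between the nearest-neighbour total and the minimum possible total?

HQ: S5=21, X4=25, T5=27, B4=28, P7=32, J9=34 ⇒ S5
S5: T5=6, X4=11, B4=13, P7=14, J9=22 ⇒ T5
T5: B4=7, P7=8, X4=10, J9=18 ⇒ B4
B4: X4=3, P7=6, J9=16 ⇒ X4
X4: P7=9, J9=19 ⇒ P7
P7: J9=10 ⇒ J9
NN route HQ → S5 → T5 → B4 → X4 → P7 → J9 → HQ costs 90.
Optimal: HQ → S5 → T5 → J9 → P7 → B4 → X4 → HQ costs 89 (by enumerating all 360 distinct tours).
Excess = 90 − 89 = 1.

1 min longer than the optimal tour.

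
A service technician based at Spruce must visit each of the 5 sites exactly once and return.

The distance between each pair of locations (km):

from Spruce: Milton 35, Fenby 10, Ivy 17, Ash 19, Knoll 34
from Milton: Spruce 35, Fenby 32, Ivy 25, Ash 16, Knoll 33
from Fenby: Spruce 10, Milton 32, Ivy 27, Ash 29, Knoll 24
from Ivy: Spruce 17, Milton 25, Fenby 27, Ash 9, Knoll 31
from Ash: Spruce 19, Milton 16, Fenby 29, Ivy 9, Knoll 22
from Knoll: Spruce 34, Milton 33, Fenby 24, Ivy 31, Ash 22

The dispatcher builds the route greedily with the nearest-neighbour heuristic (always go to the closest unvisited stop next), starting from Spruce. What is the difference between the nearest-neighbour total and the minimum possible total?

Spruce: Fenby=10, Ivy=17, Ash=19, Knoll=34, Milton=35 ⇒ Fenby
Fenby: Knoll=24, Ivy=27, Ash=29, Milton=32 ⇒ Knoll
Knoll: Ash=22, Ivy=31, Milton=33 ⇒ Ash
Ash: Ivy=9, Milton=16 ⇒ Ivy
Ivy: Milton=25 ⇒ Milton
NN route Spruce → Fenby → Knoll → Ash → Ivy → Milton → Spruce costs 125.
Optimal: Spruce → Fenby → Knoll → Milton → Ash → Ivy → Spruce costs 109 (by enumerating all 60 distinct tours).
Excess = 125 − 109 = 16.

16 km longer than the optimal tour.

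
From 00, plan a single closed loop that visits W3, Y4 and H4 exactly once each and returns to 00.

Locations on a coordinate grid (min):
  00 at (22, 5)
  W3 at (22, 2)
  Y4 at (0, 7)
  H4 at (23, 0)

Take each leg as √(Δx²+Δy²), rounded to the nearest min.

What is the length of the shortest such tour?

Shortest round trip = 51 min.

With 3 stops there are 3!/2 = 3 distinct round trips (a route and its reverse cost the same).
00 → W3 → Y4 → H4 → 00: 3+23+24+5 = 55
00 → W3 → H4 → Y4 → 00: 3+2+24+22 = 51
00 → Y4 → W3 → H4 → 00: 22+23+2+5 = 52
The minimum is 51.
One optimal route: 00 → W3 → H4 → Y4 → 00 (or its reverse).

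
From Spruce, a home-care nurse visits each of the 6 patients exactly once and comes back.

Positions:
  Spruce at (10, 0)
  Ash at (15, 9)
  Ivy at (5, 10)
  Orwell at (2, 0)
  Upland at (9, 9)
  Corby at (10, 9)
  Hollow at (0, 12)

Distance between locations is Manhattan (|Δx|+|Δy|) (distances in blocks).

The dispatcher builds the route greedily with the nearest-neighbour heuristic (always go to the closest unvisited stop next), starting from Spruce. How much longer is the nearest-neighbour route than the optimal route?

Spruce: Orwell=8, Corby=9, Upland=10, Ash=14, Ivy=15, Hollow=22 ⇒ Orwell
Orwell: Ivy=13, Hollow=14, Upland=16, Corby=17, Ash=22 ⇒ Ivy
Ivy: Upland=5, Corby=6, Hollow=7, Ash=11 ⇒ Upland
Upland: Corby=1, Ash=6, Hollow=12 ⇒ Corby
Corby: Ash=5, Hollow=13 ⇒ Ash
Ash: Hollow=18 ⇒ Hollow
NN route Spruce → Orwell → Ivy → Upland → Corby → Ash → Hollow → Spruce costs 72.
Optimal: Spruce → Ash → Corby → Upland → Ivy → Hollow → Orwell → Spruce costs 54 (by enumerating all 360 distinct tours).
Excess = 72 − 54 = 18.

Excess over optimum: 18 blocks.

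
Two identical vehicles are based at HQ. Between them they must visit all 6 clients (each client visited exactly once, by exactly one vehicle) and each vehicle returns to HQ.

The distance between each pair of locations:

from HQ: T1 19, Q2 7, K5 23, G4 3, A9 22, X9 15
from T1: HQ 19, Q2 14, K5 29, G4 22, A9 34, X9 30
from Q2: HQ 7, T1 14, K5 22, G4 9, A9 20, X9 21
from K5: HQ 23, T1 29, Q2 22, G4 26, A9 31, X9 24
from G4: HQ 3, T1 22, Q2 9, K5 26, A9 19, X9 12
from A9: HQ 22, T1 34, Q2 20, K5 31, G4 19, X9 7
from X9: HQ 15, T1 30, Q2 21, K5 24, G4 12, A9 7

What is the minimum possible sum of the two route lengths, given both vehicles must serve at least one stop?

Minimum combined distance: 109.

Try each way of splitting the stops between the two vehicles (each non-empty) and, for each split, find the best tour for each vehicle:
  {T1} + {Q2, K5, G4, A9, X9}: 38 + 82 = 120
  {Q2} + {T1, K5, G4, A9, X9}: 14 + 101 = 115
  {T1, Q2} + {K5, G4, A9, X9}: 40 + 76 = 116
  {K5} + {T1, Q2, G4, A9, X9}: 46 + 75 = 121
  {T1, K5} + {Q2, G4, A9, X9}: 71 + 49 = 120
  {Q2, K5} + {T1, G4, A9, X9}: 52 + 75 = 127
  … (31 splits in total)
  {G4} + {T1, Q2, K5, A9, X9}: 6 + 103 = 109  ← best
Best: vehicle 1 HQ → G4 → HQ = 6; vehicle 2 HQ → Q2 → T1 → K5 → A9 → X9 → HQ = 103; combined 109.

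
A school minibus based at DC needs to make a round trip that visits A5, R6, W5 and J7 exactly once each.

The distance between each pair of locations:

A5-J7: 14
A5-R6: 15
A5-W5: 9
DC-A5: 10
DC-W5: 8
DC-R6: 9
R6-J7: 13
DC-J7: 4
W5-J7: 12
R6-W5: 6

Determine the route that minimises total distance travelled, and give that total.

Minimum total distance: 42.

There are 12 distinct closed tours to check (reversals are equivalent).
DC→A5→R6→W5→J7→DC: 10+15+6+12+4 = 47
DC→A5→R6→J7→W5→DC: 10+15+13+12+8 = 58
DC→A5→W5→R6→J7→DC: 10+9+6+13+4 = 42
DC→A5→W5→J7→R6→DC: 10+9+12+13+9 = 53
DC→A5→J7→R6→W5→DC: 10+14+13+6+8 = 51
DC→A5→J7→W5→R6→DC: 10+14+12+6+9 = 51
DC→R6→A5→W5→J7→DC: 9+15+9+12+4 = 49
DC→R6→A5→J7→W5→DC: 9+15+14+12+8 = 58
DC→R6→W5→A5→J7→DC: 9+6+9+14+4 = 42
DC→R6→J7→A5→W5→DC: 9+13+14+9+8 = 53
DC→W5→A5→R6→J7→DC: 8+9+15+13+4 = 49
DC→W5→R6→A5→J7→DC: 8+6+15+14+4 = 47
The minimum is 42.
One optimal route: DC → A5 → W5 → R6 → J7 → DC (or its reverse).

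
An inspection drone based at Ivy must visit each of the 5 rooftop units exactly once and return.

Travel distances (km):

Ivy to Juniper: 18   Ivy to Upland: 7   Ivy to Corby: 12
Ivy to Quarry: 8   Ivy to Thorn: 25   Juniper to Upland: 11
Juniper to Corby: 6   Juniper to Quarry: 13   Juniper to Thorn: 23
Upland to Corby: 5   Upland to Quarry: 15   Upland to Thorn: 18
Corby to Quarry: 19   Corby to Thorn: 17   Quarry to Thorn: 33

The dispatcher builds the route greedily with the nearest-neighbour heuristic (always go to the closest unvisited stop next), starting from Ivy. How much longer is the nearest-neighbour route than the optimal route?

20 km longer than the optimal tour.

Ivy: Upland=7, Quarry=8, Corby=12, Juniper=18, Thorn=25 ⇒ Upland
Upland: Corby=5, Juniper=11, Quarry=15, Thorn=18 ⇒ Corby
Corby: Juniper=6, Thorn=17, Quarry=19 ⇒ Juniper
Juniper: Quarry=13, Thorn=23 ⇒ Quarry
Quarry: Thorn=33 ⇒ Thorn
NN route Ivy → Upland → Corby → Juniper → Quarry → Thorn → Ivy costs 89.
Optimal: Ivy → Upland → Thorn → Corby → Juniper → Quarry → Ivy costs 69 (by enumerating all 60 distinct tours).
Excess = 89 − 69 = 20.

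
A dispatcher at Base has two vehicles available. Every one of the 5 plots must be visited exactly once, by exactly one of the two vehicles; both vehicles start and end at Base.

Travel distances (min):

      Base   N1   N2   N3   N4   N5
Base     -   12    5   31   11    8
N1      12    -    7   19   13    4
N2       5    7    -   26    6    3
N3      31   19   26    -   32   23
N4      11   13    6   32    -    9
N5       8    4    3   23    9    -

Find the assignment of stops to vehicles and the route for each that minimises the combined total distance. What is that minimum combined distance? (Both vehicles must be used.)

There are 2^4 − 1 = 15 ways to divide the 5 stops into two non-empty groups. For each, the best each vehicle can do is its own shortest tour through its group:
  {N1} + {N2, N3, N4, N5}: 24 + 74 = 98
  {N2} + {N1, N3, N4, N5}: 10 + 74 = 84
  {N1, N2} + {N3, N4, N5}: 24 + 74 = 98
  {N3} + {N1, N2, N4, N5}: 62 + 36 = 98
  {N1, N3} + {N2, N4, N5}: 62 + 28 = 90
  {N2, N3} + {N1, N4, N5}: 62 + 36 = 98
  … (15 splits in total)
Best: vehicle 1 Base → N2 → Base = 10; vehicle 2 Base → N1 → N3 → N5 → N4 → Base = 74; combined 84.

Minimum combined distance: 84 min.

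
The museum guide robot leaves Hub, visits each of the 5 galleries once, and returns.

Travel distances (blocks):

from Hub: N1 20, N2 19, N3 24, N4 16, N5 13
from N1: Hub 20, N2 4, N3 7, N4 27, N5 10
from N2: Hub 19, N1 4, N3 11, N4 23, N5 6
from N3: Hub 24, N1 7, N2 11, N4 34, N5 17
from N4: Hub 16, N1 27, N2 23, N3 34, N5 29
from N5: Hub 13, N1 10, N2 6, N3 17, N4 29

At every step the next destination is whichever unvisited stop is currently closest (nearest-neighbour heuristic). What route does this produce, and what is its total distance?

80 blocks along Hub → N5 → N2 → N1 → N3 → N4 → Hub.

At Hub the remaining stops are N5 13, N4 16, N2 19, N1 20, N3 24; go to N5.
At N5 the remaining stops are N2 6, N1 10, N3 17, N4 29; go to N2.
At N2 the remaining stops are N1 4, N3 11, N4 23; go to N1.
At N1 the remaining stops are N3 7, N4 27; go to N3.
At N3 the remaining stops are N4 34; go to N4.
Return N4→Hub: 16.
Total = 13 + 6 + 4 + 7 + 34 + 16 = 80.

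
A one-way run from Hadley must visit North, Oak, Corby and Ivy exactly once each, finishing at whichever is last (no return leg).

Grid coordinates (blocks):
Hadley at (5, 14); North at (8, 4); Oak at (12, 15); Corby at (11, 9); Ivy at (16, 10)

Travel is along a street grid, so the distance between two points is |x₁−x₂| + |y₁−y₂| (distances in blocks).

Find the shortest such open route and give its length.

There are 4! = 24 possible orderings.
Hadley - North - Oak - Corby - Ivy: 13+15+7+6 = 41
Hadley - North - Oak - Ivy - Corby: 13+15+9+6 = 43
Hadley - North - Corby - Oak - Ivy: 13+8+7+9 = 37
Hadley - North - Corby - Ivy - Oak: 13+8+6+9 = 36
Hadley - North - Ivy - Oak - Corby: 13+14+9+7 = 43
Hadley - North - Ivy - Corby - Oak: 13+14+6+7 = 40
Hadley - Oak - North - Corby - Ivy: 8+15+8+6 = 37
Hadley - Oak - North - Ivy - Corby: 8+15+14+6 = 43
Hadley - Oak - Corby - North - Ivy: 8+7+8+14 = 37
Hadley - Oak - Corby - Ivy - North: 8+7+6+14 = 35
Hadley - Oak - Ivy - North - Corby: 8+9+14+8 = 39
Hadley - Oak - Ivy - Corby - North: 8+9+6+8 = 31
Hadley - Corby - North - Oak - Ivy: 11+8+15+9 = 43
Hadley - Corby - North - Ivy - Oak: 11+8+14+9 = 42
… (10 more)
The minimum is 31.
One shortest path: Hadley → Oak → Ivy → Corby → North.

Minimum one-way distance = 31 blocks.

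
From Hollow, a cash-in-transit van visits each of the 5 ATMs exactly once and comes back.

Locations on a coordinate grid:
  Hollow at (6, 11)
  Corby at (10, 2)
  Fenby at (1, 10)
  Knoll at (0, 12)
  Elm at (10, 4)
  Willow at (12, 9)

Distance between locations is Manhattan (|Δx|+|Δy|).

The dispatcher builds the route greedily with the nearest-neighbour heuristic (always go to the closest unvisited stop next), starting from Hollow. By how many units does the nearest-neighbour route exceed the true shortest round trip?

Hollow: Fenby=6, Knoll=7, Willow=8, Elm=11, Corby=13 ⇒ Fenby
Fenby: Knoll=3, Willow=12, Elm=15, Corby=17 ⇒ Knoll
Knoll: Willow=15, Elm=18, Corby=20 ⇒ Willow
Willow: Elm=7, Corby=9 ⇒ Elm
Elm: Corby=2 ⇒ Corby
NN route Hollow → Fenby → Knoll → Willow → Elm → Corby → Hollow costs 46.
Optimal: Hollow → Corby → Elm → Willow → Fenby → Knoll → Hollow costs 44 (by enumerating all 60 distinct tours).
Excess = 46 − 44 = 2.

2 longer than the optimal tour.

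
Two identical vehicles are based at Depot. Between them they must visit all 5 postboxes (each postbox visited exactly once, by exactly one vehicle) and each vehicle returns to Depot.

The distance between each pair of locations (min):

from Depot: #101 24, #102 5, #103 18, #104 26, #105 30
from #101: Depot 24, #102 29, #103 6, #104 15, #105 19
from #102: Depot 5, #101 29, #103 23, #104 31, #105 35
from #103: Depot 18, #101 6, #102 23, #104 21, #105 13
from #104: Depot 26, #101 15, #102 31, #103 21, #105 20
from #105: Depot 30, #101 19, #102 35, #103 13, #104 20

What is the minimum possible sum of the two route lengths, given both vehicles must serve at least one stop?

Minimum combined distance: 99 min.

Try each way of splitting the stops between the two vehicles (each non-empty) and, for each split, find the best tour for each vehicle:
  {#101} + {#102, #103, #104, #105}: 48 + 87 = 135
  {#102} + {#101, #103, #104, #105}: 10 + 89 = 99
  {#101, #102} + {#103, #104, #105}: 58 + 77 = 135
  {#103} + {#101, #102, #104, #105}: 36 + 99 = 135
  {#101, #103} + {#102, #104, #105}: 48 + 86 = 134
  {#102, #103} + {#101, #104, #105}: 46 + 89 = 135
  … (15 splits in total)
Best: vehicle 1 Depot → #102 → Depot = 10; vehicle 2 Depot → #101 → #103 → #105 → #104 → Depot = 89; combined 99.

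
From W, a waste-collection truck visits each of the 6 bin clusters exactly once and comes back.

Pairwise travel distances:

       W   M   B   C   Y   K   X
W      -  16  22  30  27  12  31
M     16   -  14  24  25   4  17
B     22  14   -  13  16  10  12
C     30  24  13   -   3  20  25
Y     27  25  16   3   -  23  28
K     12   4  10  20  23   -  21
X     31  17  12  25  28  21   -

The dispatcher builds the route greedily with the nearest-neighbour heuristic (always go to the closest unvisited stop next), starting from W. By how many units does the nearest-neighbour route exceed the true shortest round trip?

Excess over optimum: 9.

W: K=12, M=16, B=22, Y=27, C=30, X=31 ⇒ K
K: M=4, B=10, C=20, X=21, Y=23 ⇒ M
M: B=14, X=17, C=24, Y=25 ⇒ B
B: X=12, C=13, Y=16 ⇒ X
X: C=25, Y=28 ⇒ C
C: Y=3 ⇒ Y
NN route W → K → M → B → X → C → Y → W costs 97.
Optimal: W → Y → C → B → X → M → K → W costs 88 (by enumerating all 360 distinct tours).
Excess = 97 − 88 = 9.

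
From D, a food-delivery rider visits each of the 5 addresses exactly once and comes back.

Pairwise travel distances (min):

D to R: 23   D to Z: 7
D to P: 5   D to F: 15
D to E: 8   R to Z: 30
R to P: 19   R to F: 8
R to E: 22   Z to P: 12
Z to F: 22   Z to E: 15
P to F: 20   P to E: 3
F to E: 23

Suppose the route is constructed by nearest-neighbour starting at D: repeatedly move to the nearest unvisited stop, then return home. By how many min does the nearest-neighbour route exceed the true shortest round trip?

From D: P=5, Z=7, E=8, F=15, R=23 → choose P (5).
From P: E=3, Z=12, R=19, F=20 → choose E (3).
From E: Z=15, R=22, F=23 → choose Z (15).
From Z: F=22, R=30 → choose F (22).
From F: R=8 → choose R (8).
NN route D → P → E → Z → F → R → D costs 76.
Optimal: D → Z → P → E → R → F → D costs 67 (by enumerating all 60 distinct tours).
Excess = 76 − 67 = 9.

9 min longer than the optimal tour.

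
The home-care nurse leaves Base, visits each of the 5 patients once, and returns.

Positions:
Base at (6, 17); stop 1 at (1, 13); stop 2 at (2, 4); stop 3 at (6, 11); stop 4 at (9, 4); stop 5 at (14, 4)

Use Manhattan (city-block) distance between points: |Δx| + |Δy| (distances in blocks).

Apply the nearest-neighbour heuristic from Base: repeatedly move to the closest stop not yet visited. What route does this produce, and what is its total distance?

At Base the remaining stops are stop 3 6, stop 1 9, stop 4 16, stop 2 17, stop 5 21; go to stop 3.
At stop 3 the remaining stops are stop 1 7, stop 4 10, stop 2 11, stop 5 15; go to stop 1.
At stop 1 the remaining stops are stop 2 10, stop 4 17, stop 5 22; go to stop 2.
At stop 2 the remaining stops are stop 4 7, stop 5 12; go to stop 4.
At stop 4 the remaining stops are stop 5 5; go to stop 5.
Return stop 5→Base: 21.
Total = 6 + 7 + 10 + 7 + 5 + 21 = 56.

Total distance 56 blocks via the nearest-neighbour route Base → stop 3 → stop 1 → stop 2 → stop 4 → stop 5 → Base.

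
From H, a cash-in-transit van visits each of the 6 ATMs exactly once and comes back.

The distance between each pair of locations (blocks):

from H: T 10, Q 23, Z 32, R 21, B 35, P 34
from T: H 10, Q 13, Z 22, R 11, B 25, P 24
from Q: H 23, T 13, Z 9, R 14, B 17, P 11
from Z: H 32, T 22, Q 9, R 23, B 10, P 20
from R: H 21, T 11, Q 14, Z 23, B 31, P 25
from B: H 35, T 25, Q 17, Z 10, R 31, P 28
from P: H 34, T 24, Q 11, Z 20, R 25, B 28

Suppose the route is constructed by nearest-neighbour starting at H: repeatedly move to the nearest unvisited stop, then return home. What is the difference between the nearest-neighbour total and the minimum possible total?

From H: T=10, R=21, Q=23, Z=32, P=34, B=35 → choose T (10).
From T: R=11, Q=13, Z=22, P=24, B=25 → choose R (11).
From R: Q=14, Z=23, P=25, B=31 → choose Q (14).
From Q: Z=9, P=11, B=17 → choose Z (9).
From Z: B=10, P=20 → choose B (10).
From B: P=28 → choose P (28).
NN route H → T → R → Q → Z → B → P → H costs 116.
Optimal: H → T → R → Q → P → Z → B → H costs 111 (by enumerating all 360 distinct tours).
Excess = 116 − 111 = 5.

The nearest-neighbour route is 5 blocks longer than optimal.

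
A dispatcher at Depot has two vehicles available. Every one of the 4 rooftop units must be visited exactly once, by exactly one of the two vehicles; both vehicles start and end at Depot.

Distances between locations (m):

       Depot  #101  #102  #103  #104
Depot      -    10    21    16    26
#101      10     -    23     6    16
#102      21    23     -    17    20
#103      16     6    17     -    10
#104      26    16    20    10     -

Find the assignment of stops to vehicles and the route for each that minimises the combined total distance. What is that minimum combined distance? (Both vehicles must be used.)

Minimum combined distance: 87 m.

Try each way of splitting the stops between the two vehicles (each non-empty) and, for each split, find the best tour for each vehicle:
  {#101} + {#102, #103, #104}: 20 + 67 = 87
  {#102} + {#101, #103, #104}: 42 + 52 = 94
  {#101, #102} + {#103, #104}: 54 + 52 = 106
  {#103} + {#101, #102, #104}: 32 + 67 = 99
  {#101, #103} + {#102, #104}: 32 + 67 = 99
  {#102, #103} + {#101, #104}: 54 + 52 = 106
  … (7 splits in total)
Best: vehicle 1 Depot → #101 → Depot = 20; vehicle 2 Depot → #102 → #104 → #103 → Depot = 67; combined 87.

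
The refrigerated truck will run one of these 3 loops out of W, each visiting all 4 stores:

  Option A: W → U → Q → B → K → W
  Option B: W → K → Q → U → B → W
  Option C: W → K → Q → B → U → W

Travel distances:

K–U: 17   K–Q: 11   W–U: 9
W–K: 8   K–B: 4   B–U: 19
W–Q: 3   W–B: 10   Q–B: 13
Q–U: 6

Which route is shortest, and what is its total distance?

40 — Option A is the shortest.

Option A: 9 + 6 + 13 + 4 + 8 = 40
Option B: 8 + 11 + 6 + 19 + 10 = 54
Option C: 8 + 11 + 13 + 19 + 9 = 60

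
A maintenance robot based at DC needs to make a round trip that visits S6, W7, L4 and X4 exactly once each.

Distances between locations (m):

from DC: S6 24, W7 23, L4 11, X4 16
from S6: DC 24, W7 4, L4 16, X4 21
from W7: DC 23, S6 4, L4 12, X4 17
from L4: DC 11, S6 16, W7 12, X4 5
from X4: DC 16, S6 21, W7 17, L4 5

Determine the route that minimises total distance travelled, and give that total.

61 m — the shortest possible round trip.

With 4 stops there are 4!/2 = 12 distinct round trips (a route and its reverse cost the same).
DC→S6→W7→L4→X4→DC: 24+4+12+5+16 = 61
DC→S6→W7→X4→L4→DC: 24+4+17+5+11 = 61
DC→S6→L4→W7→X4→DC: 24+16+12+17+16 = 85
DC→S6→L4→X4→W7→DC: 24+16+5+17+23 = 85
DC→S6→X4→W7→L4→DC: 24+21+17+12+11 = 85
DC→S6→X4→L4→W7→DC: 24+21+5+12+23 = 85
DC→W7→S6→L4→X4→DC: 23+4+16+5+16 = 64
DC→W7→S6→X4→L4→DC: 23+4+21+5+11 = 64
DC→W7→L4→S6→X4→DC: 23+12+16+21+16 = 88
DC→W7→X4→S6→L4→DC: 23+17+21+16+11 = 88
DC→L4→S6→W7→X4→DC: 11+16+4+17+16 = 64
DC→L4→W7→S6→X4→DC: 11+12+4+21+16 = 64
The minimum is 61.
One optimal route: DC → S6 → W7 → L4 → X4 → DC (or its reverse).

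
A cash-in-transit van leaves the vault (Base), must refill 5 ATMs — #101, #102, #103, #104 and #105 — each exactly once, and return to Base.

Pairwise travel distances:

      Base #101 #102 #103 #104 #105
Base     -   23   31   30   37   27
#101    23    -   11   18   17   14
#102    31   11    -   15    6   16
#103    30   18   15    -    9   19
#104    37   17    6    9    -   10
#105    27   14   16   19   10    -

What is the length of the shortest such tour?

Shortest round trip = 95.

With 5 stops there are 5!/2 = 60 distinct round trips (a route and its reverse cost the same).
Base-#101-#102-#103-#104-#105-Base: 23+11+15+9+10+27 = 95
Base-#101-#102-#103-#105-#104-Base: 23+11+15+19+10+37 = 115
Base-#101-#102-#104-#103-#105-Base: 23+11+6+9+19+27 = 95
Base-#101-#102-#104-#105-#103-Base: 23+11+6+10+19+30 = 99
Base-#101-#102-#105-#103-#104-Base: 23+11+16+19+9+37 = 115
Base-#101-#102-#105-#104-#103-Base: 23+11+16+10+9+30 = 99
Base-#101-#103-#102-#104-#105-Base: 23+18+15+6+10+27 = 99
Base-#101-#103-#102-#105-#104-Base: 23+18+15+16+10+37 = 119
Base-#101-#103-#104-#102-#105-Base: 23+18+9+6+16+27 = 99
Base-#101-#103-#104-#105-#102-Base: 23+18+9+10+16+31 = 107
Base-#101-#103-#105-#102-#104-Base: 23+18+19+16+6+37 = 119
Base-#101-#103-#105-#104-#102-Base: 23+18+19+10+6+31 = 107
Base-#101-#104-#102-#103-#105-Base: 23+17+6+15+19+27 = 107
Base-#101-#104-#102-#105-#103-Base: 23+17+6+16+19+30 = 111
… (46 more)
The minimum is 95.
One optimal route: Base → #101 → #102 → #103 → #104 → #105 → Base (or its reverse).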